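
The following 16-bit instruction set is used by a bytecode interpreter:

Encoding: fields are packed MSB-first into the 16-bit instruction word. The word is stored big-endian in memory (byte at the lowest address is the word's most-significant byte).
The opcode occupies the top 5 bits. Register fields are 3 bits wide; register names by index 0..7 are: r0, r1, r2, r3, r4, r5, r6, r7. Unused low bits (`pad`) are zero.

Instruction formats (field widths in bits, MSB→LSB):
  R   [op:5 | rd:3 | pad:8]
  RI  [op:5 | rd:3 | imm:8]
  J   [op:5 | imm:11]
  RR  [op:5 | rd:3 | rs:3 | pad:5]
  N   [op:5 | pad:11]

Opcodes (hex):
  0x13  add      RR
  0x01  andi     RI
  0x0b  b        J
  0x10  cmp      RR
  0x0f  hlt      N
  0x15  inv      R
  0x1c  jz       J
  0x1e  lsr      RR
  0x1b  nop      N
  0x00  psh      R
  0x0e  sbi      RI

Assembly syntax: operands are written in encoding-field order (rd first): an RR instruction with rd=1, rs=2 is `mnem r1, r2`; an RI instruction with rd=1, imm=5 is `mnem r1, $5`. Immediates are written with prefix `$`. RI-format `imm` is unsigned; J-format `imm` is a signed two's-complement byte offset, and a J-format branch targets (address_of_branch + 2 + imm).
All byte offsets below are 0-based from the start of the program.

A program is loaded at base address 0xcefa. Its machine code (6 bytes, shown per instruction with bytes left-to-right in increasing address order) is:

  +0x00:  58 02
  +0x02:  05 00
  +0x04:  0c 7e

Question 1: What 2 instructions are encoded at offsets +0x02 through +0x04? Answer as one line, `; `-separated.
psh r5; andi r4, $126

[02] 05 00 → 0x0500
  top 5b → 0x0 → psh [R]
  rd@[10:8]=0x5 ⇒ r5
[04] 0c 7e → 0x0c7e
  top 5b → 0x1 → andi [RI]
  rd@[10:8]=0x4 ⇒ r4
  imm@[7:0]=0x7e ⇒ $126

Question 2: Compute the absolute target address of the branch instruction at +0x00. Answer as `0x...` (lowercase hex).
+0x00: 58 02 ⇒ word 0x5802 (big)
  opcode bits[15:11]=0xb: b/J
  imm@[10:0]=0x2 ⇒ $2
  target = base 0xcefa + off 0x00 + 2 + imm 2 = 0xcefe

0xcefe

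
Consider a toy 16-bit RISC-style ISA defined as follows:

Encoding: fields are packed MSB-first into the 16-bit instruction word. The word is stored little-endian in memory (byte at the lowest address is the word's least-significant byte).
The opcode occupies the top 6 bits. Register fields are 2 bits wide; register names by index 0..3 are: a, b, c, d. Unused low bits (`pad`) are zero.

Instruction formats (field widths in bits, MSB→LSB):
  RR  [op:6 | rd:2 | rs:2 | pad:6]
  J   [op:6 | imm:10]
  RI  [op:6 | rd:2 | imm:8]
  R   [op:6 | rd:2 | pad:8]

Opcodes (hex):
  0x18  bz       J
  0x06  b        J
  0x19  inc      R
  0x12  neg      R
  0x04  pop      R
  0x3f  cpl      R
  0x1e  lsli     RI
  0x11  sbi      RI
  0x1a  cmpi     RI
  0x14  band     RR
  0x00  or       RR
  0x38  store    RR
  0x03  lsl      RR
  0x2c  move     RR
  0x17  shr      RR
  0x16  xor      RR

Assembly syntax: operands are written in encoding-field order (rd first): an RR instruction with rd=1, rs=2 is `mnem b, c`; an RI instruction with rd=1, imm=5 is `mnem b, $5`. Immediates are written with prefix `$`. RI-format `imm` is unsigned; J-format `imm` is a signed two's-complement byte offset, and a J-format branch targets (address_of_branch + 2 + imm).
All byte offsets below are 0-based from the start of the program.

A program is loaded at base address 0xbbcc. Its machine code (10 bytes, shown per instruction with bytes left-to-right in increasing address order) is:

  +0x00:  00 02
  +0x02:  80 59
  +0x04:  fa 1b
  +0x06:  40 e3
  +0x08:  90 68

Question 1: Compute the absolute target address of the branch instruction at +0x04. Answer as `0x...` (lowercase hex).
0xbbcc

@+04  little-endian(fa 1b) = 0x1bfa
  top 6b → 0x6 → b [J]
  imm: (w>>0)&0x3ff=0x3fa (s10→-6) → $-6
  target = base 0xbbcc + off 0x04 + 2 + imm -6 = 0xbbcc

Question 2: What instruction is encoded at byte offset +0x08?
+0x08: 90 68 ⇒ word 0x6890 (little)
  opcode bits[15:10]=0x1a: cmpi/RI
  rd: (w>>8)&0x3=0x0 → a
  imm: (w>>0)&0xff=0x90 → $144

cmpi a, $144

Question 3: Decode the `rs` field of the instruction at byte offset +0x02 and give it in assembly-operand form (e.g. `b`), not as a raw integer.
c

+0x02: 80 59 ⇒ word 0x5980 (little)
  op=0x5980>>10=0x16 ⇒ xor (RR)
  [9:8] rd=1 = b
  [7:6] rs=2 = c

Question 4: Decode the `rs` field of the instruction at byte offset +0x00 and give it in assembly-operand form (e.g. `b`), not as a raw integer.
a

[00] 00 02 → 0x0200
  top 6b → 0x0 → or [RR]
  rd@[9:8]=0x2 ⇒ c
  rs@[7:6]=0x0 ⇒ a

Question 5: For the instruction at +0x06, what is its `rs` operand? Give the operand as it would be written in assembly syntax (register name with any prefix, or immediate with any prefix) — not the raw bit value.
b

off 0x06: read 40 e3 as little → 0xe340
  top 6b → 0x38 → store [RR]
  rd: (w>>8)&0x3=0x3 → d
  rs: (w>>6)&0x3=0x1 → b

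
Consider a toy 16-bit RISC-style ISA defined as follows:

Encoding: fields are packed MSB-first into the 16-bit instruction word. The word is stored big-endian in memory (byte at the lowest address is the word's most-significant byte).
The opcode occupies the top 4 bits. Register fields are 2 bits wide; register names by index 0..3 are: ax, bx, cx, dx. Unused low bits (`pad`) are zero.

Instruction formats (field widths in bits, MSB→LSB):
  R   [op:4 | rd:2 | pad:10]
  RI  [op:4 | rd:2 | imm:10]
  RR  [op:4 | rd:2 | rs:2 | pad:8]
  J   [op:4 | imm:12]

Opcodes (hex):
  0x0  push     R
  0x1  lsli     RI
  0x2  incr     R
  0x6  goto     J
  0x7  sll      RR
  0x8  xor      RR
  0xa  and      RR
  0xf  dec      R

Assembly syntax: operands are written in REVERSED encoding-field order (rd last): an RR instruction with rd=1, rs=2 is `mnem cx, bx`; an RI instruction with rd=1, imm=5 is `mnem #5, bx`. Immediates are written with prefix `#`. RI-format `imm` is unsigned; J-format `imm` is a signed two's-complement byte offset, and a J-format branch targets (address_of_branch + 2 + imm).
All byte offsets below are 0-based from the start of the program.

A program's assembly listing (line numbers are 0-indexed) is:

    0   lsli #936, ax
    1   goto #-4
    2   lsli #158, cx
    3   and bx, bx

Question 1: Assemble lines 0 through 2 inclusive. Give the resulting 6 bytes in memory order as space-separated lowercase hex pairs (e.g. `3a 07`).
L0: lsli op=0x1:4|rd=0:2|imm=936:10 ⇒ 0x13a8 ⇒ big 13 a8
L1: goto op=0x6:4|imm=-4:12 ⇒ 0x6ffc ⇒ big 6f fc
L2: lsli op=0x1:4|rd=2:2|imm=158:10 ⇒ 0x189e ⇒ big 18 9e

13 a8 6f fc 18 9e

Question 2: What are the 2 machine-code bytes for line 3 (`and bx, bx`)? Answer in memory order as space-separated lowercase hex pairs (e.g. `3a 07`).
line 3 (and): pack op=0xa:4|rd=1:2|rs=1:2|pad=0:8 = 0xa500; big→ a5 00

a5 00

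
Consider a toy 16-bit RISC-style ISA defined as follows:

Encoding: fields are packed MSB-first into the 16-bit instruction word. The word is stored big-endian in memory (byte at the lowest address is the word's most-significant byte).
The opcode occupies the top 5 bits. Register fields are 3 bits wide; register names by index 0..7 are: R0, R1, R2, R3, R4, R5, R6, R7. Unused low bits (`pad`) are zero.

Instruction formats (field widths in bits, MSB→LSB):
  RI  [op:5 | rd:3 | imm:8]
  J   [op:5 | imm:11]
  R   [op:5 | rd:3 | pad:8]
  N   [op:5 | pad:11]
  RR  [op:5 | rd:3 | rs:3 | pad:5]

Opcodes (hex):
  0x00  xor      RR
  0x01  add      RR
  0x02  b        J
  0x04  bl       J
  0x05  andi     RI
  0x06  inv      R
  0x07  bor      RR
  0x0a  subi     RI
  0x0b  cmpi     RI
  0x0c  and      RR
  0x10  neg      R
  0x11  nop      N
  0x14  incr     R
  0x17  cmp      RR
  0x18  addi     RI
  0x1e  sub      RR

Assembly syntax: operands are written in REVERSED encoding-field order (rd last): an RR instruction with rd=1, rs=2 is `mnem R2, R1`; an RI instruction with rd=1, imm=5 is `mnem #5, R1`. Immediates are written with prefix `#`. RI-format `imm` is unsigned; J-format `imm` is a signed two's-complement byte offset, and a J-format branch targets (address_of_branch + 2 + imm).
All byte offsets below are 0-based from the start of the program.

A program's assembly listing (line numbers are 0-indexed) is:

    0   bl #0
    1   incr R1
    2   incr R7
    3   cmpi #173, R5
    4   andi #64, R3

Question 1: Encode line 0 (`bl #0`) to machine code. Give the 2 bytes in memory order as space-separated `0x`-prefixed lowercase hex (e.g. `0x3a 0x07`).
L0: bl op=0x4:5|imm=0:11 ⇒ 0x2000 ⇒ big 20 00

0x20 0x00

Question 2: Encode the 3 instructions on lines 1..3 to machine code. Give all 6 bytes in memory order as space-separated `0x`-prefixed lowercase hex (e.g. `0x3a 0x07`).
0xa1 0x00 0xa7 0x00 0x5d 0xad

L1: incr op=0x14:5|rd=1:3|pad=0:8 ⇒ 0xa100 ⇒ big a1 00
L2: incr op=0x14:5|rd=7:3|pad=0:8 ⇒ 0xa700 ⇒ big a7 00
L3: cmpi op=0xb:5|rd=5:3|imm=173:8 ⇒ 0x5dad ⇒ big 5d ad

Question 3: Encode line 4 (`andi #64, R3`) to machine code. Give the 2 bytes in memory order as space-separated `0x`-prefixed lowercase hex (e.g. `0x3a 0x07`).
4. andi fields op=0x5:5|rd=3:3|imm=64:8 → word 2b40h → 2b 40

0x2b 0x40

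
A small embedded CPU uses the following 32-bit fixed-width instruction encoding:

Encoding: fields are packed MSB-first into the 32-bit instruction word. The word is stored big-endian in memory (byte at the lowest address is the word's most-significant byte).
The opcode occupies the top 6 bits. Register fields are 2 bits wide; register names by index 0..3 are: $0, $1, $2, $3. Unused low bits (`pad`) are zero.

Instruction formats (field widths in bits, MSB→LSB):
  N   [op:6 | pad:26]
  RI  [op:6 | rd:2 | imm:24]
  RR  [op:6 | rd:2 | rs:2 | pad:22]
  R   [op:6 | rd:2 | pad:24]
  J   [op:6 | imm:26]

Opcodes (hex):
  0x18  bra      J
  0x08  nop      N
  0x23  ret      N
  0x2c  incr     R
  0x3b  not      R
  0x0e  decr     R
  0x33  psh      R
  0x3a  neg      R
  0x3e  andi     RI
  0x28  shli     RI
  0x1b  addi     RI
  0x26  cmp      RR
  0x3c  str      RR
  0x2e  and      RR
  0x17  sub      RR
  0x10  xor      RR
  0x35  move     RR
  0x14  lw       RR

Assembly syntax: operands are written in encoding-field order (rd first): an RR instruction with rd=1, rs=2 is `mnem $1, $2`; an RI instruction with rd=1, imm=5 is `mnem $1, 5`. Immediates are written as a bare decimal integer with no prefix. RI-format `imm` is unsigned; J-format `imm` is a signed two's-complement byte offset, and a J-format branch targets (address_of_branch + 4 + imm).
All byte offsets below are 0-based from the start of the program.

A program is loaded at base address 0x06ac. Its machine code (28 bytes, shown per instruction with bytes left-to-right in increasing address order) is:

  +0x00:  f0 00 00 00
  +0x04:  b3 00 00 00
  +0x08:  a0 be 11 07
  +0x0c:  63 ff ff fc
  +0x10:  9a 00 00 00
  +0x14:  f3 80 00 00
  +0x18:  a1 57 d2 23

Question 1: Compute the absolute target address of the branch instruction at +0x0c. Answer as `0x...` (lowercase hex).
0x06b8

+0x0c: 63 ff ff fc ⇒ word 0x63fffffc (big)
  op=0x63fffffc>>26=0x18 ⇒ bra (J)
  imm: (w>>0)&0x3ffffff=0x3fffffc (s26→-4) → -4
  target = base 0x06ac + off 0x0c + 4 + imm -4 = 0x06b8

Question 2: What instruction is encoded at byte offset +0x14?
str $3, $2

@+14  big-endian(f3 80 00 00) = 0xf3800000
  top 6b → 0x3c → str [RR]
  rd: (w>>24)&0x3=0x3 → $3
  rs: (w>>22)&0x3=0x2 → $2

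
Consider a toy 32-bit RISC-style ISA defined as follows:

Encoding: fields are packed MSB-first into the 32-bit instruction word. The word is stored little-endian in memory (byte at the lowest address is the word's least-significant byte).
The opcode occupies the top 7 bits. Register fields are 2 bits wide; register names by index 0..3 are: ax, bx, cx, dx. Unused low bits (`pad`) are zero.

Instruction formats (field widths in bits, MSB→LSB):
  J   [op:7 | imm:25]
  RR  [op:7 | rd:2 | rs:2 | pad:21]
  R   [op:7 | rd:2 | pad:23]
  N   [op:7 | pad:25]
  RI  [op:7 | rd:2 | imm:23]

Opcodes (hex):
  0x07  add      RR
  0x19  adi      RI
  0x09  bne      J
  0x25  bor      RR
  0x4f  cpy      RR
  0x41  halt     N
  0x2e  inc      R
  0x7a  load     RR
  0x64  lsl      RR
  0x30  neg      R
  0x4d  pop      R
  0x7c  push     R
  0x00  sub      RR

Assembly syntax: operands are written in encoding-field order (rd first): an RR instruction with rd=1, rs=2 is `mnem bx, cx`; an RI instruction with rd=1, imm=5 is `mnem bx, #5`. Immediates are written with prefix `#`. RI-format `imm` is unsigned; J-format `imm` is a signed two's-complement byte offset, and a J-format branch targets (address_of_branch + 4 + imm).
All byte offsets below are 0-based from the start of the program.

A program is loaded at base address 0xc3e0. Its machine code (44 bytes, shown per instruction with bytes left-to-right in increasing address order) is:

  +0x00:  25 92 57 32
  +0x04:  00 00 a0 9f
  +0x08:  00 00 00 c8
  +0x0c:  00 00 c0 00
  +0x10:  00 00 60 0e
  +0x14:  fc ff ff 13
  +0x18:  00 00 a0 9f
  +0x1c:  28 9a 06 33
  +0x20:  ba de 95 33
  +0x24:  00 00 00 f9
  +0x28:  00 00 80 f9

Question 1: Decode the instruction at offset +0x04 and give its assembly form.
+0x04: 00 00 a0 9f ⇒ word 0x9fa00000 (little)
  opcode bits[31:25]=0x4f: cpy/RR
  rd: (w>>23)&0x3=0x3 → dx
  rs: (w>>21)&0x3=0x1 → bx

cpy dx, bx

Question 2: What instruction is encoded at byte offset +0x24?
[24] 00 00 00 f9 → 0xf9000000
  op=0xf9000000>>25=0x7c ⇒ push (R)
  rd@[24:23]=0x2 ⇒ cx

push cx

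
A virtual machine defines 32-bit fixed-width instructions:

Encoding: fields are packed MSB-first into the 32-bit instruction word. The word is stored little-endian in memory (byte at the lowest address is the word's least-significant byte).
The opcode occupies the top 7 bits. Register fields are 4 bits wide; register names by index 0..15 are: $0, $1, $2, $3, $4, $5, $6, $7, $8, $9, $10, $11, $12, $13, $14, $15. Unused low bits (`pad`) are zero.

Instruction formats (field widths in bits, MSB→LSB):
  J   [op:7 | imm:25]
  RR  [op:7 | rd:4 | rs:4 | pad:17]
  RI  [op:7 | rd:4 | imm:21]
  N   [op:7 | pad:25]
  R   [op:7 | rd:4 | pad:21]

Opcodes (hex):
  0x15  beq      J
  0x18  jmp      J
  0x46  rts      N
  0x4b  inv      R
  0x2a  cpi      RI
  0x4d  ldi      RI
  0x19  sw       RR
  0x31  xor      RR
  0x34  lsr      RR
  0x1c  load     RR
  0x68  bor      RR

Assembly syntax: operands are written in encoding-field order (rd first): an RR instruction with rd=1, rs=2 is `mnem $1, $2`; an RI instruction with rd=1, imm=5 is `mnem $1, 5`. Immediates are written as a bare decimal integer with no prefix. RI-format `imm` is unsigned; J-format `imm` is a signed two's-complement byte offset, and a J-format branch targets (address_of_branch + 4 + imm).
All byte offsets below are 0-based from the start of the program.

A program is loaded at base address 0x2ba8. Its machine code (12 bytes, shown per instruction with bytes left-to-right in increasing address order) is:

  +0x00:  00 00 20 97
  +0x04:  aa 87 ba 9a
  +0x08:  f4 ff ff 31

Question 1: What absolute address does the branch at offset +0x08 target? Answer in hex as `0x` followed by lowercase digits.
0x2ba8

[08] f4 ff ff 31 → 0x31fffff4
  top 7b → 0x18 → jmp [J]
  imm@[24:0]=0x1fffff4 (s25→-12) ⇒ -12
  target = base 0x2ba8 + off 0x08 + 4 + imm -12 = 0x2ba8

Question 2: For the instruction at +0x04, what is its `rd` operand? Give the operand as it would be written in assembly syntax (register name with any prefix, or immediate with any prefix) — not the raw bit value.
@+04  little-endian(aa 87 ba 9a) = 0x9aba87aa
  opcode bits[31:25]=0x4d: ldi/RI
  rd: (w>>21)&0xf=0x5 → $5
  imm: (w>>0)&0x1fffff=0x1a87aa → 1738666

$5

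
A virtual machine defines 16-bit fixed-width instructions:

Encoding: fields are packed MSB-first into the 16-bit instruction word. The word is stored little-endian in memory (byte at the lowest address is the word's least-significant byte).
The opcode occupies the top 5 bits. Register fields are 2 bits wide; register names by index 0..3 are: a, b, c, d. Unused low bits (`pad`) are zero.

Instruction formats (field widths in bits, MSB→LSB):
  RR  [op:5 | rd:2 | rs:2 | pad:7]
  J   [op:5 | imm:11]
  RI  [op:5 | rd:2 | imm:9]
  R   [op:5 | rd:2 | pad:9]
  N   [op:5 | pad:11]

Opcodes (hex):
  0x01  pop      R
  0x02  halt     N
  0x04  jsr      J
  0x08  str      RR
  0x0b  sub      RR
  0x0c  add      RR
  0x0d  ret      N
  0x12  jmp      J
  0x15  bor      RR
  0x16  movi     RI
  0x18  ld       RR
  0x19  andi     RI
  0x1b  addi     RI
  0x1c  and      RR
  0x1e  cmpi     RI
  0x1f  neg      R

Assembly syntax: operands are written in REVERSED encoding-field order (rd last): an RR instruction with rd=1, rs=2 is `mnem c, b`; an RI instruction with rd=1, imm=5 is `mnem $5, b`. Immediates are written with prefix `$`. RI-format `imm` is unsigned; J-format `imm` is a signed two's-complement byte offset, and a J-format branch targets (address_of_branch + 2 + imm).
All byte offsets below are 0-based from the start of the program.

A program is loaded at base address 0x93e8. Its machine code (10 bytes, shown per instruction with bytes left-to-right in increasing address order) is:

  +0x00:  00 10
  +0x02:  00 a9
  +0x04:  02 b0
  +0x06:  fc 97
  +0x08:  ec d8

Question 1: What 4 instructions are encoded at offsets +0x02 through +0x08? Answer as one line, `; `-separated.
bor c, a; movi $2, a; jmp $-4; addi $236, a

off 0x02: read 00 a9 as little → 0xa900
  opcode bits[15:11]=0x15: bor/RR
  rd@[10:9]=0x0 ⇒ a
  rs@[8:7]=0x2 ⇒ c
off 0x04: read 02 b0 as little → 0xb002
  opcode bits[15:11]=0x16: movi/RI
  rd@[10:9]=0x0 ⇒ a
  imm@[8:0]=0x2 ⇒ $2
off 0x06: read fc 97 as little → 0x97fc
  opcode bits[15:11]=0x12: jmp/J
  imm@[10:0]=0x7fc (s11→-4) ⇒ $-4
off 0x08: read ec d8 as little → 0xd8ec
  opcode bits[15:11]=0x1b: addi/RI
  rd@[10:9]=0x0 ⇒ a
  imm@[8:0]=0xec ⇒ $236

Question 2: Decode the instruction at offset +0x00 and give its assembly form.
@+00  little-endian(00 10) = 0x1000
  opcode bits[15:11]=0x2: halt/N

halt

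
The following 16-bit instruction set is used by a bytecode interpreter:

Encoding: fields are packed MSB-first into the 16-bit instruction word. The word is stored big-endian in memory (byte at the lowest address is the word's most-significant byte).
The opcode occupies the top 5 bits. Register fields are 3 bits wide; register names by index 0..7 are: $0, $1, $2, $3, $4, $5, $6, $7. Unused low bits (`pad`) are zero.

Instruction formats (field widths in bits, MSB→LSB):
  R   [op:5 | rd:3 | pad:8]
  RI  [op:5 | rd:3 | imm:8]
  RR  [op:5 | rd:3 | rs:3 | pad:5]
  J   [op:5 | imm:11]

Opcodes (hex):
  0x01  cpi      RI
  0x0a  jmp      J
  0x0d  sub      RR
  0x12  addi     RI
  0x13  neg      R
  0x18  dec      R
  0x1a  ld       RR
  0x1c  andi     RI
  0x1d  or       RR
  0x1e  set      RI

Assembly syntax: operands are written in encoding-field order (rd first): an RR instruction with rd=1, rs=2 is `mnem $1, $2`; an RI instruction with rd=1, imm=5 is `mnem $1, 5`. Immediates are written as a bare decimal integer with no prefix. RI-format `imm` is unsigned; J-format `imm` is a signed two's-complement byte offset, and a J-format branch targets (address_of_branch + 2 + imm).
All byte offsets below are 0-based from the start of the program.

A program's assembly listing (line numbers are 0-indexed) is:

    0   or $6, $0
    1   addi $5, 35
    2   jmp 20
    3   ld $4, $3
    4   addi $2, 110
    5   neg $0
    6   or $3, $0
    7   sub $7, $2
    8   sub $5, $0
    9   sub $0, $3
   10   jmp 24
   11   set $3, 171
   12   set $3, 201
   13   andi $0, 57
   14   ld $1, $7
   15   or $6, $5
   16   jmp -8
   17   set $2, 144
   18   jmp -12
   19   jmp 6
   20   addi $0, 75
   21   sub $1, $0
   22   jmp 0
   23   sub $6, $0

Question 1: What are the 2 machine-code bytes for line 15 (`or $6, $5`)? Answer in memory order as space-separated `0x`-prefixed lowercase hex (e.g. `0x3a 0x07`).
0xee 0xa0

L15: or op=0x1d:5|rd=6:3|rs=5:3|pad=0:5 ⇒ 0xeea0 ⇒ big ee a0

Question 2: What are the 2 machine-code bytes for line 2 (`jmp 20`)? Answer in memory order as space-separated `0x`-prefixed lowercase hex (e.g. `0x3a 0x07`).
L2: jmp op=0xa:5|imm=20:11 ⇒ 0x5014 ⇒ big 50 14

0x50 0x14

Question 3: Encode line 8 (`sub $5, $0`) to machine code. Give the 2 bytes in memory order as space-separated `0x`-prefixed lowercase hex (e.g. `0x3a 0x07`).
8. sub fields op=0xd:5|rd=5:3|rs=0:3|pad=0:5 → word 6d00h → 6d 00

0x6d 0x00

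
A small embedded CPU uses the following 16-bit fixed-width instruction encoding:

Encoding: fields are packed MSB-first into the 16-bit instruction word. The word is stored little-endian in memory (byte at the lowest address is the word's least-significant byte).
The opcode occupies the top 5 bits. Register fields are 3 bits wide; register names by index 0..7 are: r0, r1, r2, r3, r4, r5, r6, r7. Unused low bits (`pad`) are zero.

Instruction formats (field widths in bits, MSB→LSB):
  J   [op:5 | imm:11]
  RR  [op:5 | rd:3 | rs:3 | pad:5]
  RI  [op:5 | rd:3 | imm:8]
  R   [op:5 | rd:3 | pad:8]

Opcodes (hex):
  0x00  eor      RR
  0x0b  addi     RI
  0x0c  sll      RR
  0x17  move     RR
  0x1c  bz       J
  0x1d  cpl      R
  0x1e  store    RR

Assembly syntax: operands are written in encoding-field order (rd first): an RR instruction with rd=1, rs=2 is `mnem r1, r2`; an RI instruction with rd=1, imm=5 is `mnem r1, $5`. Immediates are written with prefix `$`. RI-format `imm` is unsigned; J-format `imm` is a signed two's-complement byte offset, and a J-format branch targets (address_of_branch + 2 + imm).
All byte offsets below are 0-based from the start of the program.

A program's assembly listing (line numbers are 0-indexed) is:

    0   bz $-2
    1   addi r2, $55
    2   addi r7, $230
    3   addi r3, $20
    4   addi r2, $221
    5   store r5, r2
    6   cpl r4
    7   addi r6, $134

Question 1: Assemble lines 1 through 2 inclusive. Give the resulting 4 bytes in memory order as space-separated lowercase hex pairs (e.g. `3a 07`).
line 1 (addi): pack op=0xb:5|rd=2:3|imm=55:8 = 0x5a37; little→ 37 5a
line 2 (addi): pack op=0xb:5|rd=7:3|imm=230:8 = 0x5fe6; little→ e6 5f

37 5a e6 5f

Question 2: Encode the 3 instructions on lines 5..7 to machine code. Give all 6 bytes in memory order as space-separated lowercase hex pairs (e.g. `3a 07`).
5. store fields op=0x1e:5|rd=5:3|rs=2:3|pad=0:5 → word f540h → 40 f5
6. cpl fields op=0x1d:5|rd=4:3|pad=0:8 → word ec00h → 00 ec
7. addi fields op=0xb:5|rd=6:3|imm=134:8 → word 5e86h → 86 5e

40 f5 00 ec 86 5e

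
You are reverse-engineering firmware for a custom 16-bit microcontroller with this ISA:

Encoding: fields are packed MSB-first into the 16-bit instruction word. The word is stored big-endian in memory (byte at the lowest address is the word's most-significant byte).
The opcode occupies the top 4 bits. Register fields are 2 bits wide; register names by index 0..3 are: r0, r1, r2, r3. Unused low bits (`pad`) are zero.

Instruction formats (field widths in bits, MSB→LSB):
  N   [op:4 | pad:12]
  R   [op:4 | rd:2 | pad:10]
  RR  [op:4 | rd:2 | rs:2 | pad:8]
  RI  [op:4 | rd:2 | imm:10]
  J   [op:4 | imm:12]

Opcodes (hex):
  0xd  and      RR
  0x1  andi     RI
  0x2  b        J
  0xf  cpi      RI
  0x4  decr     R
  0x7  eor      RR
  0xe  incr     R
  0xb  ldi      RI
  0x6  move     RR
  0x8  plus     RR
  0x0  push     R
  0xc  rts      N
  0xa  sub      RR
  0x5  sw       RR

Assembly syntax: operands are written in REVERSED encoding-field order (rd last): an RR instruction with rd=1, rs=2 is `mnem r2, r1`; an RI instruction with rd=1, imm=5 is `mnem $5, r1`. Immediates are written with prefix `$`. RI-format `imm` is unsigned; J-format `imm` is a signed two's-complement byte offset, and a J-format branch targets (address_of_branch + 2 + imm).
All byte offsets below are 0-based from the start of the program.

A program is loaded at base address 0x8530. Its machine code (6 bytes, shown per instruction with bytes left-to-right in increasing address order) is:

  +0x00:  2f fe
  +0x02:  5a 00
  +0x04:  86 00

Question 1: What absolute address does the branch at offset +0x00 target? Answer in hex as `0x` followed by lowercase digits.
@+00  big-endian(2f fe) = 0x2ffe
  op=0x2ffe>>12=0x2 ⇒ b (J)
  imm@[11:0]=0xffe (s12→-2) ⇒ $-2
  target = base 0x8530 + off 0x00 + 2 + imm -2 = 0x8530

0x8530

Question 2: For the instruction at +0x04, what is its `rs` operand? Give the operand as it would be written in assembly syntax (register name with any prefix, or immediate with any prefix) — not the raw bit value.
r2

@+04  big-endian(86 00) = 0x8600
  op=0x8600>>12=0x8 ⇒ plus (RR)
  rd@[11:10]=0x1 ⇒ r1
  rs@[9:8]=0x2 ⇒ r2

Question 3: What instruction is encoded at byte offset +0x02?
sw r2, r2

[02] 5a 00 → 0x5a00
  op=0x5a00>>12=0x5 ⇒ sw (RR)
  [11:10] rd=2 = r2
  [9:8] rs=2 = r2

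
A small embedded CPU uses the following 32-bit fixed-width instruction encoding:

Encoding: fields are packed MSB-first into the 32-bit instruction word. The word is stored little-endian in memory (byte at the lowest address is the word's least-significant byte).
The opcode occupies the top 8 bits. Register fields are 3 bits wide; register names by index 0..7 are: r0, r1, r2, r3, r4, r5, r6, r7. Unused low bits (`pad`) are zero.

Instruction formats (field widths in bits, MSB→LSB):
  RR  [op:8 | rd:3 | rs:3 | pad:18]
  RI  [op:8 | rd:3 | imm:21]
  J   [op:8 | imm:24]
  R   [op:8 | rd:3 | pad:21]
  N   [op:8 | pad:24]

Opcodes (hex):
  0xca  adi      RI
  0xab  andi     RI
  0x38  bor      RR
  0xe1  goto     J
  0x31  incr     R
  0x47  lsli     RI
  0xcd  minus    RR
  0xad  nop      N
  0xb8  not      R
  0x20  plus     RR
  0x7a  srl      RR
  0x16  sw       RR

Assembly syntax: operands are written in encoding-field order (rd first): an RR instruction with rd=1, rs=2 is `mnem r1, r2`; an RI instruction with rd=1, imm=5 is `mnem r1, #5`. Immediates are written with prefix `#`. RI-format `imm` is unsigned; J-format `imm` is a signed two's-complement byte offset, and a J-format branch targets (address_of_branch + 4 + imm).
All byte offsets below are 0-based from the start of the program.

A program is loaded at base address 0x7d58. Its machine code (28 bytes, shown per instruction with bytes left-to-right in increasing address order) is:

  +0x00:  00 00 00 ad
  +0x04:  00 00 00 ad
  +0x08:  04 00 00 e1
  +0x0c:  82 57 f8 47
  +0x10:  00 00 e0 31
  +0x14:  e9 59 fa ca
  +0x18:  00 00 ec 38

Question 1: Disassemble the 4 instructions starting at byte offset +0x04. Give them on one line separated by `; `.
nop; goto #4; lsli r7, #1595266; incr r7

+0x04: 00 00 00 ad ⇒ word 0xad000000 (little)
  op=0xad000000>>24=0xad ⇒ nop (N)
+0x08: 04 00 00 e1 ⇒ word 0xe1000004 (little)
  op=0xe1000004>>24=0xe1 ⇒ goto (J)
  imm: (w>>0)&0xffffff=0x4 → #4
+0x0c: 82 57 f8 47 ⇒ word 0x47f85782 (little)
  op=0x47f85782>>24=0x47 ⇒ lsli (RI)
  rd: (w>>21)&0x7=0x7 → r7
  imm: (w>>0)&0x1fffff=0x185782 → #1595266
+0x10: 00 00 e0 31 ⇒ word 0x31e00000 (little)
  op=0x31e00000>>24=0x31 ⇒ incr (R)
  rd: (w>>21)&0x7=0x7 → r7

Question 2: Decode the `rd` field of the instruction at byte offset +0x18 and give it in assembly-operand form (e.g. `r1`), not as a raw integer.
r7

off 0x18: read 00 00 ec 38 as little → 0x38ec0000
  top 8b → 0x38 → bor [RR]
  rd@[23:21]=0x7 ⇒ r7
  rs@[20:18]=0x3 ⇒ r3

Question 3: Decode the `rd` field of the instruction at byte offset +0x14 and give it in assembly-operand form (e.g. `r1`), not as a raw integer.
r7

off 0x14: read e9 59 fa ca as little → 0xcafa59e9
  opcode bits[31:24]=0xca: adi/RI
  [23:21] rd=7 = r7
  [20:0] imm=1726953 = #1726953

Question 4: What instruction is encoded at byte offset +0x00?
nop

+0x00: 00 00 00 ad ⇒ word 0xad000000 (little)
  op=0xad000000>>24=0xad ⇒ nop (N)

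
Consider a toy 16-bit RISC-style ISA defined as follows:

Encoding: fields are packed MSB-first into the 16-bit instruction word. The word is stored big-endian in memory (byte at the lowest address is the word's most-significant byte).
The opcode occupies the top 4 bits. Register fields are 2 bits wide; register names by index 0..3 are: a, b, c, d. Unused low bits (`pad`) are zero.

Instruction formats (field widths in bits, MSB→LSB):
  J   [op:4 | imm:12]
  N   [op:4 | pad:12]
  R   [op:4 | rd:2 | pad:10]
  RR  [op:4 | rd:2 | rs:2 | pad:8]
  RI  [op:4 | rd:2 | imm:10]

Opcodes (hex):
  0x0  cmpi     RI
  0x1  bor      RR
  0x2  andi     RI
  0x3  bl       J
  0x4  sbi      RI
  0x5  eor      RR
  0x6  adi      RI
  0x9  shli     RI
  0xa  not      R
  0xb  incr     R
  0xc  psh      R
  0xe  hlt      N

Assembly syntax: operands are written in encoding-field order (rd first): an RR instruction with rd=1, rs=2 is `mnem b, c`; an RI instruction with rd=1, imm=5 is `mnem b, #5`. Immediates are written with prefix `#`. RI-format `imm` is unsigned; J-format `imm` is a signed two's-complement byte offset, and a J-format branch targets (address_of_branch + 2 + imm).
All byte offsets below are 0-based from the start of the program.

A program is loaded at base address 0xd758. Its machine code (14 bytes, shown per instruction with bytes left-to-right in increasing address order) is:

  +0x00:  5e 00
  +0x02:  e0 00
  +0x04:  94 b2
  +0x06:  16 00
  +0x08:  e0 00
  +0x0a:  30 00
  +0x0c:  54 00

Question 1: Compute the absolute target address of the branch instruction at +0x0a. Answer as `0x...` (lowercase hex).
+0x0a: 30 00 ⇒ word 0x3000 (big)
  opcode bits[15:12]=0x3: bl/J
  imm: (w>>0)&0xfff=0x0 → #0
  target = base 0xd758 + off 0x0a + 2 + imm 0 = 0xd764

0xd764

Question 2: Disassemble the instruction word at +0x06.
bor b, c

off 0x06: read 16 00 as big → 0x1600
  op=0x1600>>12=0x1 ⇒ bor (RR)
  rd: (w>>10)&0x3=0x1 → b
  rs: (w>>8)&0x3=0x2 → c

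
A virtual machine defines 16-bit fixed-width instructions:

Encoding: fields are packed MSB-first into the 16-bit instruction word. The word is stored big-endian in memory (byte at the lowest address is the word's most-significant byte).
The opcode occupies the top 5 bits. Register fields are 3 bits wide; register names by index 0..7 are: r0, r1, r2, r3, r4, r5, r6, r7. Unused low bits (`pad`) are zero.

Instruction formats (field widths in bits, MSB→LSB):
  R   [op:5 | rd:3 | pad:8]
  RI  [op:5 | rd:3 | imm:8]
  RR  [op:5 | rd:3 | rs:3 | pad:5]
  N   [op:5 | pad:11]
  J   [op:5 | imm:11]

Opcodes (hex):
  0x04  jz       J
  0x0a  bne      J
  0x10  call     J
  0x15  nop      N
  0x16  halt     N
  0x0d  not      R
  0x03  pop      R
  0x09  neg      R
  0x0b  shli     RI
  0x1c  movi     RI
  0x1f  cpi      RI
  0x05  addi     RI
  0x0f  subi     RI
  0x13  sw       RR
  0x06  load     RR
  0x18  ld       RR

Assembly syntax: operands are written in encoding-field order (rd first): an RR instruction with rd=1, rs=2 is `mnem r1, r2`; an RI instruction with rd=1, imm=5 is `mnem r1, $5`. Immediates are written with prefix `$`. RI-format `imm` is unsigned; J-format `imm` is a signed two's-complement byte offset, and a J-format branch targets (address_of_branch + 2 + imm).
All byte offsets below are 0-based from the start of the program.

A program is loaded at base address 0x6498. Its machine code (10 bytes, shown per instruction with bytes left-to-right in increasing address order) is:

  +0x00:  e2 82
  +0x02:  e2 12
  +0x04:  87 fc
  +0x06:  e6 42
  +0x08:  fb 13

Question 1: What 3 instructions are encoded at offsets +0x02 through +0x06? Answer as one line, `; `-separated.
movi r2, $18; call $-4; movi r6, $66

[02] e2 12 → 0xe212
  opcode bits[15:11]=0x1c: movi/RI
  [10:8] rd=2 = r2
  [7:0] imm=18 = $18
[04] 87 fc → 0x87fc
  opcode bits[15:11]=0x10: call/J
  [10:0] imm=2044 (s11→-4) = $-4
[06] e6 42 → 0xe642
  opcode bits[15:11]=0x1c: movi/RI
  [10:8] rd=6 = r6
  [7:0] imm=66 = $66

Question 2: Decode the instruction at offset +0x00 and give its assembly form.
movi r2, $130

@+00  big-endian(e2 82) = 0xe282
  top 5b → 0x1c → movi [RI]
  [10:8] rd=2 = r2
  [7:0] imm=130 = $130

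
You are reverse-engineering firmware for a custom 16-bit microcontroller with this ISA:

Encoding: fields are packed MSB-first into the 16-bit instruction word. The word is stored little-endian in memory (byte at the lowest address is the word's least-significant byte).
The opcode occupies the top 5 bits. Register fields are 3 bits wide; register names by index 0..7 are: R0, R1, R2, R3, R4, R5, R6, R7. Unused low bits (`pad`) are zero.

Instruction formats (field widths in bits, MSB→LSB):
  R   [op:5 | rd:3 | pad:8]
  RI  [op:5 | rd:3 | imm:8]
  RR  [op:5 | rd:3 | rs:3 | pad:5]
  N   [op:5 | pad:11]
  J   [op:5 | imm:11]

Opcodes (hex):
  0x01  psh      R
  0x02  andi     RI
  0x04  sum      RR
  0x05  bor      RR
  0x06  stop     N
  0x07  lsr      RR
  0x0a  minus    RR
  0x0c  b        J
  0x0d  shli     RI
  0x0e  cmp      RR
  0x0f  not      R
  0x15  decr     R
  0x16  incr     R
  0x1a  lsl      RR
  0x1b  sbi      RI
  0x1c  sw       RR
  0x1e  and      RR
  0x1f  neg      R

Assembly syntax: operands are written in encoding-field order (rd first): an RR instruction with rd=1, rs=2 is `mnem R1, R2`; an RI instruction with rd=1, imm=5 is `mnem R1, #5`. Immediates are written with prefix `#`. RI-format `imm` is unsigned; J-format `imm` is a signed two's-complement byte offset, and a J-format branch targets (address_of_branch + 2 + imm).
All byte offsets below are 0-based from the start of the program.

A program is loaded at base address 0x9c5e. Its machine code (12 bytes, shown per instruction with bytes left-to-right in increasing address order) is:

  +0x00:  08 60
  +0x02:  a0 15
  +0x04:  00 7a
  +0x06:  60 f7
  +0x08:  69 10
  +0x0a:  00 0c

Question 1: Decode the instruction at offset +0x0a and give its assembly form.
psh R4

[0a] 00 0c → 0x0c00
  op=0x0c00>>11=0x1 ⇒ psh (R)
  [10:8] rd=4 = R4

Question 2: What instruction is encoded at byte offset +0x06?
and R7, R3

off 0x06: read 60 f7 as little → 0xf760
  op=0xf760>>11=0x1e ⇒ and (RR)
  rd: (w>>8)&0x7=0x7 → R7
  rs: (w>>5)&0x7=0x3 → R3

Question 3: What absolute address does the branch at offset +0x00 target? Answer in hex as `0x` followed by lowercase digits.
0x9c68

off 0x00: read 08 60 as little → 0x6008
  opcode bits[15:11]=0xc: b/J
  imm@[10:0]=0x8 ⇒ #8
  target = base 0x9c5e + off 0x00 + 2 + imm 8 = 0x9c68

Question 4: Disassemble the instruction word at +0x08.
andi R0, #105

off 0x08: read 69 10 as little → 0x1069
  top 5b → 0x2 → andi [RI]
  [10:8] rd=0 = R0
  [7:0] imm=105 = #105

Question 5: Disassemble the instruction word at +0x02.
andi R5, #160

@+02  little-endian(a0 15) = 0x15a0
  top 5b → 0x2 → andi [RI]
  rd: (w>>8)&0x7=0x5 → R5
  imm: (w>>0)&0xff=0xa0 → #160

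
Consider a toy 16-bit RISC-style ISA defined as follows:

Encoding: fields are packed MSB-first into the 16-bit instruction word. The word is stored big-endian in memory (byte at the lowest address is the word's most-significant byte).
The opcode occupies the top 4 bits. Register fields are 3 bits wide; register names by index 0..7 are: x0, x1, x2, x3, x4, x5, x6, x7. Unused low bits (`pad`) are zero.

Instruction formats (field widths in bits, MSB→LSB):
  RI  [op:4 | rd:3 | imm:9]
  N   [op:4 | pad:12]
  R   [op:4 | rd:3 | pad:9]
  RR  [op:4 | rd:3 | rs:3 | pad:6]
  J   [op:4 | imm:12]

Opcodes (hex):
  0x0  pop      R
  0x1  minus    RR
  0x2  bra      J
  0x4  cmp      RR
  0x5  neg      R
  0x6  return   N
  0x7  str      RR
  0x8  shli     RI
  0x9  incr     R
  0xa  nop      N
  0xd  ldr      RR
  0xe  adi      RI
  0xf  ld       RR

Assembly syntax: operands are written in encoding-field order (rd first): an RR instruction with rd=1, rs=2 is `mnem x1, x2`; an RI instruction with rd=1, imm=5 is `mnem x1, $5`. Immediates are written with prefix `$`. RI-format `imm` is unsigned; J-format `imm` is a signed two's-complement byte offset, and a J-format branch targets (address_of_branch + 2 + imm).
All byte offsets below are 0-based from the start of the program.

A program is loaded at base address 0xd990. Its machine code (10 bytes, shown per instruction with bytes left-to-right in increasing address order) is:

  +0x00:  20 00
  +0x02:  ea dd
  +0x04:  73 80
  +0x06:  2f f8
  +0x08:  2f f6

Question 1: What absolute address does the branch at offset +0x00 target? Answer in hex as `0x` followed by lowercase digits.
0xd992

off 0x00: read 20 00 as big → 0x2000
  op=0x2000>>12=0x2 ⇒ bra (J)
  [11:0] imm=0 = $0
  target = base 0xd990 + off 0x00 + 2 + imm 0 = 0xd992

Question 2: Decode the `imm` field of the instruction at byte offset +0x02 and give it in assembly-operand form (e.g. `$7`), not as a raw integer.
$221

@+02  big-endian(ea dd) = 0xeadd
  top 4b → 0xe → adi [RI]
  rd@[11:9]=0x5 ⇒ x5
  imm@[8:0]=0xdd ⇒ $221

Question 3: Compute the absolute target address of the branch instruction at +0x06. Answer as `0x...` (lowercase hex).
@+06  big-endian(2f f8) = 0x2ff8
  opcode bits[15:12]=0x2: bra/J
  [11:0] imm=4088 (s12→-8) = $-8
  target = base 0xd990 + off 0x06 + 2 + imm -8 = 0xd990

0xd990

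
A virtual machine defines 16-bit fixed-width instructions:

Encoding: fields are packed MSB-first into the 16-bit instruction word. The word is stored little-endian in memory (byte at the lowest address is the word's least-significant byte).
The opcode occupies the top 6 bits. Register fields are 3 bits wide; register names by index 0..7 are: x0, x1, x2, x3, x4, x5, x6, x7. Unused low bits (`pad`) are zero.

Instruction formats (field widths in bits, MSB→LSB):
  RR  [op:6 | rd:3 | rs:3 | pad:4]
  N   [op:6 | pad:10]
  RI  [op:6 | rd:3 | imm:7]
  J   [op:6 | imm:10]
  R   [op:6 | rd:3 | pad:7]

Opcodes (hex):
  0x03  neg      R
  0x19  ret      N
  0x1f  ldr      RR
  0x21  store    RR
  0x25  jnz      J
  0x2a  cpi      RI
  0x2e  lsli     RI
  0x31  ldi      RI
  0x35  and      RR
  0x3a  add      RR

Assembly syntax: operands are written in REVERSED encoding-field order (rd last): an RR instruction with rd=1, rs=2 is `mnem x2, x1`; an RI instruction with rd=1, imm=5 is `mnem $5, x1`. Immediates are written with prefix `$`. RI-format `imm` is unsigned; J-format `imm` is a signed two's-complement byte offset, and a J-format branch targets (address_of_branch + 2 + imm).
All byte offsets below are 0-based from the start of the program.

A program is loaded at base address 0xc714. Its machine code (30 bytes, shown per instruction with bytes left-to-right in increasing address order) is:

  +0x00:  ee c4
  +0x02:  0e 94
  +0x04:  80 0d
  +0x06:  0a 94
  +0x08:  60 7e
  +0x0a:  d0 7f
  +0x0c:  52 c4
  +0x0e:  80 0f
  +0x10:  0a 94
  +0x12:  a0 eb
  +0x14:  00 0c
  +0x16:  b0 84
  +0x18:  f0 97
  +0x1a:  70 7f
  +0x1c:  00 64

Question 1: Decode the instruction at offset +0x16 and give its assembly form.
@+16  little-endian(b0 84) = 0x84b0
  op=0x84b0>>10=0x21 ⇒ store (RR)
  rd@[9:7]=0x1 ⇒ x1
  rs@[6:4]=0x3 ⇒ x3

store x3, x1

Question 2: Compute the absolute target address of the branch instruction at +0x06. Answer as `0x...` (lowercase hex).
0xc726

off 0x06: read 0a 94 as little → 0x940a
  top 6b → 0x25 → jnz [J]
  imm@[9:0]=0xa ⇒ $10
  target = base 0xc714 + off 0x06 + 2 + imm 10 = 0xc726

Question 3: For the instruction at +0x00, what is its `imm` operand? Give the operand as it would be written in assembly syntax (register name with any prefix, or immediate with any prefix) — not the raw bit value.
@+00  little-endian(ee c4) = 0xc4ee
  op=0xc4ee>>10=0x31 ⇒ ldi (RI)
  rd: (w>>7)&0x7=0x1 → x1
  imm: (w>>0)&0x7f=0x6e → $110

$110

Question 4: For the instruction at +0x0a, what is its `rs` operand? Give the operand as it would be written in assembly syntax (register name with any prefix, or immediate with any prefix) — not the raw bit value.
x5

[0a] d0 7f → 0x7fd0
  opcode bits[15:10]=0x1f: ldr/RR
  [9:7] rd=7 = x7
  [6:4] rs=5 = x5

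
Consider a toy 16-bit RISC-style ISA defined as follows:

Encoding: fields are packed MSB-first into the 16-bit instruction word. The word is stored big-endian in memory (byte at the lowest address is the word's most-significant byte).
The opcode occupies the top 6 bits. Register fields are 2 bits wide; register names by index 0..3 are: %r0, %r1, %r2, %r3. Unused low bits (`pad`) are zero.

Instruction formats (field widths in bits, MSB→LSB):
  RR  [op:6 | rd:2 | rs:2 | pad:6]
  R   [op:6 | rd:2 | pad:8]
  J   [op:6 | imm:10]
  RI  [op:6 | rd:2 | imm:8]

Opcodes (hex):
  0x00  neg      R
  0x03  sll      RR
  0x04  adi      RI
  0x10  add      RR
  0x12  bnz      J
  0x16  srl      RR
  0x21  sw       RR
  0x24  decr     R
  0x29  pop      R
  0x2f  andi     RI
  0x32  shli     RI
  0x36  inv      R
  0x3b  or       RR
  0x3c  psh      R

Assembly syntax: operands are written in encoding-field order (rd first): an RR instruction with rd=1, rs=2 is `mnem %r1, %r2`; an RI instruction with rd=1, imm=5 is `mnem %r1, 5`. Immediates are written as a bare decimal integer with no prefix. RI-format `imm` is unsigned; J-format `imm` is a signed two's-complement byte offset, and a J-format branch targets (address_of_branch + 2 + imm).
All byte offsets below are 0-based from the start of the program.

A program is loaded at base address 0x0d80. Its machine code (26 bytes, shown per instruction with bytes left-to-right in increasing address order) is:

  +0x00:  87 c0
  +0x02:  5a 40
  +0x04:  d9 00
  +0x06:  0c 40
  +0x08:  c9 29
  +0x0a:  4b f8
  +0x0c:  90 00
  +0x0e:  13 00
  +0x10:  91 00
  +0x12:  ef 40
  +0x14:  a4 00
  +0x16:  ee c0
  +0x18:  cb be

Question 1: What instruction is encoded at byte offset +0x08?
shli %r1, 41

+0x08: c9 29 ⇒ word 0xc929 (big)
  op=0xc929>>10=0x32 ⇒ shli (RI)
  [9:8] rd=1 = %r1
  [7:0] imm=41 = 41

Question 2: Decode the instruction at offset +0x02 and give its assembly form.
+0x02: 5a 40 ⇒ word 0x5a40 (big)
  op=0x5a40>>10=0x16 ⇒ srl (RR)
  rd@[9:8]=0x2 ⇒ %r2
  rs@[7:6]=0x1 ⇒ %r1

srl %r2, %r1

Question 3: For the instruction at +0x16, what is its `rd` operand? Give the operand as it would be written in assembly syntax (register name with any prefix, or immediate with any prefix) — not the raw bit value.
@+16  big-endian(ee c0) = 0xeec0
  op=0xeec0>>10=0x3b ⇒ or (RR)
  rd@[9:8]=0x2 ⇒ %r2
  rs@[7:6]=0x3 ⇒ %r3

%r2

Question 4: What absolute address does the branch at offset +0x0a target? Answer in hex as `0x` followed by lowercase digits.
0x0d84

[0a] 4b f8 → 0x4bf8
  op=0x4bf8>>10=0x12 ⇒ bnz (J)
  imm: (w>>0)&0x3ff=0x3f8 (s10→-8) → -8
  target = base 0x0d80 + off 0x0a + 2 + imm -8 = 0x0d84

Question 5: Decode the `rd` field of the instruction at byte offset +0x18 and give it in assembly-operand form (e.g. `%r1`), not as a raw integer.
%r3

off 0x18: read cb be as big → 0xcbbe
  top 6b → 0x32 → shli [RI]
  rd: (w>>8)&0x3=0x3 → %r3
  imm: (w>>0)&0xff=0xbe → 190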